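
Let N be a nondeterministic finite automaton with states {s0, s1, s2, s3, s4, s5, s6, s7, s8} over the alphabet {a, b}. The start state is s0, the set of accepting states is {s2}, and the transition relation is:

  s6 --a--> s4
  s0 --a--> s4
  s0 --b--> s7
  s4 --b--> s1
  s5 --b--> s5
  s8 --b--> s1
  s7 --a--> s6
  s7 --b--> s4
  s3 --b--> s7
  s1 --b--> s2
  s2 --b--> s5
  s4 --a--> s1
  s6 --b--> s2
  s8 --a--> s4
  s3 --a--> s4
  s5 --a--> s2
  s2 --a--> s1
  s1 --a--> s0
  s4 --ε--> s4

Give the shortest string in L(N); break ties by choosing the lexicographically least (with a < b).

aab

A breadth-first search from s0 reaches an accepting state first via the path s0 → s4 → s1 → s2 on input aab.
No string of length < 3 is accepted (BFS exhausts all shorter strings without reaching an accepting state), and aab is the lexicographically least accepting string of length 3.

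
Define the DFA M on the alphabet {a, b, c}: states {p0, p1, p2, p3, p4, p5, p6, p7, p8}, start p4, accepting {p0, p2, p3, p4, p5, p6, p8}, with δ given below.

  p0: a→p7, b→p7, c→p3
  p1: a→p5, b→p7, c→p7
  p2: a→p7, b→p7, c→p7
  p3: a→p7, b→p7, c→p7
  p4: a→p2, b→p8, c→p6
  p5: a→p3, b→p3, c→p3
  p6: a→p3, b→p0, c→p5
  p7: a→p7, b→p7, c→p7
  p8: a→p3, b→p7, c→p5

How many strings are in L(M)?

The useful subgraph on states {p0, p2, p3, p4, p5, p6, p8} is acyclic, so L(M) is finite; the longest accepting path visits 4 useful states, giving maximum string length 3.
Counting accepting paths from p4 by length: 1 of length 0, 3 of length 1, 5 of length 2, 7 of length 3. Total 16.

16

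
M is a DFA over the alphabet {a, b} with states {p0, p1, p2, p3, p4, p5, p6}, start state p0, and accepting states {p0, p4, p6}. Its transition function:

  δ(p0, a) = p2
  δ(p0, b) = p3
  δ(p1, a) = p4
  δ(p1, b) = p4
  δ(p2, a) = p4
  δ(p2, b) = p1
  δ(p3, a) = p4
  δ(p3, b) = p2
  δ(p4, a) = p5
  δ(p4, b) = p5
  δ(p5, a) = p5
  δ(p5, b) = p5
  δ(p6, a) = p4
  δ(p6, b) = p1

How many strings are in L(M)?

8

The useful subgraph on states {p0, p1, p2, p3, p4} is acyclic, so L(M) is finite; the longest accepting path visits 5 useful states, giving maximum string length 4.
Counting accepting paths from p0 by length: 1 of length 0, 2 of length 2, 3 of length 3, 2 of length 4. Total 8.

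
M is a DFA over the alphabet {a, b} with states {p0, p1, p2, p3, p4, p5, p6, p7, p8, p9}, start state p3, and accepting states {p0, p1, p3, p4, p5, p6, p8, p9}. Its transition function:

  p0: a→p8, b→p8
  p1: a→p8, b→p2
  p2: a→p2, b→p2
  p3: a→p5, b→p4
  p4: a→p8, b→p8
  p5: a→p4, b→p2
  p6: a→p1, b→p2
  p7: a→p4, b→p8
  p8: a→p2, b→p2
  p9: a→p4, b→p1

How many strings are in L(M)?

The useful subgraph on states {p3, p4, p5, p8} is acyclic, so L(M) is finite; the longest accepting path visits 4 useful states, giving maximum string length 3.
Counting accepting paths from p3 by length: 1 of length 0, 2 of length 1, 3 of length 2, 2 of length 3. Total 8.

8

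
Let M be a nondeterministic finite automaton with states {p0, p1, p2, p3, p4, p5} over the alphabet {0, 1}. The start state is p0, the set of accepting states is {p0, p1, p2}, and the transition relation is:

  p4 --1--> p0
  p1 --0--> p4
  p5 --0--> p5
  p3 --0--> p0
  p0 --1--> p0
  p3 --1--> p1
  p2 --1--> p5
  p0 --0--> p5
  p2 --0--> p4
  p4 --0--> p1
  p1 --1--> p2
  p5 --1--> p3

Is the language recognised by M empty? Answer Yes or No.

The empty string ε is accepted: the run p0 ends in the accepting state p0.
Since at least one string is accepted, L(M) is not empty.

No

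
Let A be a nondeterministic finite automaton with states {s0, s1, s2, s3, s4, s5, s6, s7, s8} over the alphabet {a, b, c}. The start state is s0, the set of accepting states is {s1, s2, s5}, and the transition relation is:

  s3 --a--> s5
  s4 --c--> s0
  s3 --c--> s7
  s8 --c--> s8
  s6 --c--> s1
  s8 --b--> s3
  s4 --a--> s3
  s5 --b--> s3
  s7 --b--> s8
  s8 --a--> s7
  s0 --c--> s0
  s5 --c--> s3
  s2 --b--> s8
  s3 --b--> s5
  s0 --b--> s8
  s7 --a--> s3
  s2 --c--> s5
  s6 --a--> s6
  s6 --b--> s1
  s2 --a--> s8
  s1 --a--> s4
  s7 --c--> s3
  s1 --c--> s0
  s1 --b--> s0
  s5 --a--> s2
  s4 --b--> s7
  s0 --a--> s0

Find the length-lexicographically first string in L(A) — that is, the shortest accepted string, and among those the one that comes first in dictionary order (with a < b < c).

bba

A breadth-first search from s0 reaches an accepting state first via the path s0 → s8 → s3 → s5 on input bba.
No string of length < 3 is accepted (BFS exhausts all shorter strings without reaching an accepting state), and bba is the lexicographically least accepting string of length 3.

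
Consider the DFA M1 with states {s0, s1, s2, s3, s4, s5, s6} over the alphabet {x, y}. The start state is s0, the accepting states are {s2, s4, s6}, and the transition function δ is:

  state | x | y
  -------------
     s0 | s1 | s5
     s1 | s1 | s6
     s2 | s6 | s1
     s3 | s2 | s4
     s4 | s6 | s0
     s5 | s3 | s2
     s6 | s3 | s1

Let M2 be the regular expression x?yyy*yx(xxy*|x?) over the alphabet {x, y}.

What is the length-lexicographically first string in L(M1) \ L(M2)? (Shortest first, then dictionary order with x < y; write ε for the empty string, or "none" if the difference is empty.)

xy

The string xy is accepted by M1 but not by M2.
No shorter string lies in the difference, and xy is the lexicographically first length-2 string in L(M1) \ L(M2).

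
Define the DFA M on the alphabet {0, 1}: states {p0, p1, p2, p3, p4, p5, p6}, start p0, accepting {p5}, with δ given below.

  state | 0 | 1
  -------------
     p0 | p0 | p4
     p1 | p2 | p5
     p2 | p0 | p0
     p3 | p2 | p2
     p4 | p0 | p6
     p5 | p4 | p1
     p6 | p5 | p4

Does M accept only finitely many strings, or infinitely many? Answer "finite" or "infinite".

infinite

State p0 is reachable from the start and can reach an accepting state, and it lies on the cycle p0 → p0.
Traversing that cycle any number of times yields accepted strings of unbounded length, so the language is infinite.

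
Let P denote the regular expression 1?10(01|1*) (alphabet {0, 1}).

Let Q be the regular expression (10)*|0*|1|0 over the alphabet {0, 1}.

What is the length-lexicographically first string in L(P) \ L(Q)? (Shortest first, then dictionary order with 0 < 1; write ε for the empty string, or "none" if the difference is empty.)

101

The string 101 is accepted by P but not by Q.
No shorter string lies in the difference, and 101 is the lexicographically first length-3 string in L(P) \ L(Q).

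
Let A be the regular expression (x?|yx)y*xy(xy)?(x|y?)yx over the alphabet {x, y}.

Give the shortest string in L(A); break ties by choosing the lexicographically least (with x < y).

By inspection of the expression, no string of length less than 4 matches, and xyyx is the lexicographically first match of length 4.

xyyx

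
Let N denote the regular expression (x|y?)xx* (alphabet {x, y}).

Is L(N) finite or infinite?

The expression contains a Kleene star applied to a subexpression that matches at least one nonempty string, so it matches strings of unbounded length.
Hence L(N) is infinite.

infinite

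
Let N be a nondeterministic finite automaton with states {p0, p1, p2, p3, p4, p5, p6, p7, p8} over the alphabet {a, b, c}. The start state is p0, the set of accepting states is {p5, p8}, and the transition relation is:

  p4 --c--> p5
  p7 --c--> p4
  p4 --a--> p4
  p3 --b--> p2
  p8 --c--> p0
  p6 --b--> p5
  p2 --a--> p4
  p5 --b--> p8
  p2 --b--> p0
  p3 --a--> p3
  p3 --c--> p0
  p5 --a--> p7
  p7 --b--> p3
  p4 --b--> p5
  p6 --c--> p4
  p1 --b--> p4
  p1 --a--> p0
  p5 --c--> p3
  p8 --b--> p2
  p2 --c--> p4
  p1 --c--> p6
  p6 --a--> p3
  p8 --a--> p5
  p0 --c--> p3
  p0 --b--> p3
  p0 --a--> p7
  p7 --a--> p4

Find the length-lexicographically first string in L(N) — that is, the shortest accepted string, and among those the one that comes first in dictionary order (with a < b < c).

A breadth-first search from p0 reaches an accepting state first via the path p0 → p7 → p4 → p5 on input aab.
No string of length < 3 is accepted (BFS exhausts all shorter strings without reaching an accepting state), and aab is the lexicographically least accepting string of length 3.

aab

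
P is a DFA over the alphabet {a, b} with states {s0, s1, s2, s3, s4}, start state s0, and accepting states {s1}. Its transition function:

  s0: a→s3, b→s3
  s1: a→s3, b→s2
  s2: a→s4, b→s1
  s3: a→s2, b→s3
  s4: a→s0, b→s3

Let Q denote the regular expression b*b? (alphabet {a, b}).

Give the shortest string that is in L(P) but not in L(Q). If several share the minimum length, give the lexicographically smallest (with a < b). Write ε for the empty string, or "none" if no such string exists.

aab

The string aab is accepted by P but not by Q.
No shorter string lies in the difference, and aab is the lexicographically first length-3 string in L(P) \ L(Q).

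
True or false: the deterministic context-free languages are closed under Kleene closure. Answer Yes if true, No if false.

No

L = {c aⁿbⁿ : n≥0} ∪ {cc aⁿb²ⁿ : n≥0} is a DCFL (the number of leading c's fixes which ratio the DPDA checks), but L* is not. Every word of L starts with c, so in a factorisation of the string cc aⁱbʲ (i≥1) into words of L each factor begins at one of the two c's: either the whole string is a single word of L (forcing j = 2i), or it splits as c · (c aⁱbʲ) with c ∈ L (take n = 0) and c aⁱbʲ ∈ L (forcing j = i). Thus L* ∩ cca⁺b* = {cc aⁿbⁿ : n≥1} ∪ {cc aⁿb²ⁿ : n≥1}. A DPDA for L* would give one for this intersection with a regular set, and, started from its configuration after reading cc, one for {aⁿbⁿ : n≥1} ∪ {aⁿb²ⁿ : n≥1}, which no deterministic PDA accepts (a DPDA for it would have a single run on aⁿb²ⁿ, accepting after the prefix aⁿbⁿ and accepting again after n more b's; an ordinary PDA that simulates it on a's and b's and, at any moment when it is accepting, may switch to reading only a fresh letter d while feeding each d to the simulation as a b, would accept aⁱbʲdᵏ (k≥1) exactly when both aⁱbʲ and aⁱbʲ⁺ᵏ are in the language, i.e. its language intersected with the regular set a*b*d⁺ would be exactly {aⁿbⁿdⁿ : n≥1} — impossible, since context-free languages are closed under intersection with regular sets and {aⁿbⁿdⁿ} is not context-free). So L* is not a DCFL.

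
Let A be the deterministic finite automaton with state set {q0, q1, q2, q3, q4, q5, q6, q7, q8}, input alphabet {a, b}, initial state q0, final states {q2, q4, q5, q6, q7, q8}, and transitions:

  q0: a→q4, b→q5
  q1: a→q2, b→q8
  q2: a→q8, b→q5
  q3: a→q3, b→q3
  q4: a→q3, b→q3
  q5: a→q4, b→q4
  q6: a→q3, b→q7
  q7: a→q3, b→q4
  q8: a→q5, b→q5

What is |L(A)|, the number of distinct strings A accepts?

The useful subgraph on states {q0, q4, q5} is acyclic, so L(A) is finite; the longest accepting path visits 3 useful states, giving maximum string length 2.
Counting accepting paths from q0 by length: 2 of length 1, 2 of length 2. Total 4.

4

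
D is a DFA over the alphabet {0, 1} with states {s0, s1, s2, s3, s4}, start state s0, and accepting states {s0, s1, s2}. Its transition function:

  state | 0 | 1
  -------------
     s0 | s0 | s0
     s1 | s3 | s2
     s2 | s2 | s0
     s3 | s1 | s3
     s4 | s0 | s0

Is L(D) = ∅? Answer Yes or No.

No

The empty string ε is accepted: the run s0 ends in the accepting state s0.
Since at least one string is accepted, L(D) is not empty.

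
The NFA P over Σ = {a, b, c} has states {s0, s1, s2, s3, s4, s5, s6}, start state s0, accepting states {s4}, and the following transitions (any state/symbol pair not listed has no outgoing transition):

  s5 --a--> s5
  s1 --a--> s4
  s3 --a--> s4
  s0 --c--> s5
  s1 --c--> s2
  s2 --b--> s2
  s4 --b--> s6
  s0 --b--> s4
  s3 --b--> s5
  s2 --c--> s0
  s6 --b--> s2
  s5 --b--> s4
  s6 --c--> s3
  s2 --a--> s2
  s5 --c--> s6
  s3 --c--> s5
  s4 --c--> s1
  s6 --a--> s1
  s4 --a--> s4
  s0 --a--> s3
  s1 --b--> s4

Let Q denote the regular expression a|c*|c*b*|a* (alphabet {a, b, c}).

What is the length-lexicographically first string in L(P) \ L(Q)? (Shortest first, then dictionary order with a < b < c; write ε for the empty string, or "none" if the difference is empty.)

ba

The string ba is accepted by P but not by Q.
No shorter string lies in the difference, and ba is the lexicographically first length-2 string in L(P) \ L(Q).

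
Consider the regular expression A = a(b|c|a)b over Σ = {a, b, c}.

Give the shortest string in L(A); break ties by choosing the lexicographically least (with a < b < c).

By inspection of the expression, no string of length less than 3 matches, and aab is the lexicographically first match of length 3.

aab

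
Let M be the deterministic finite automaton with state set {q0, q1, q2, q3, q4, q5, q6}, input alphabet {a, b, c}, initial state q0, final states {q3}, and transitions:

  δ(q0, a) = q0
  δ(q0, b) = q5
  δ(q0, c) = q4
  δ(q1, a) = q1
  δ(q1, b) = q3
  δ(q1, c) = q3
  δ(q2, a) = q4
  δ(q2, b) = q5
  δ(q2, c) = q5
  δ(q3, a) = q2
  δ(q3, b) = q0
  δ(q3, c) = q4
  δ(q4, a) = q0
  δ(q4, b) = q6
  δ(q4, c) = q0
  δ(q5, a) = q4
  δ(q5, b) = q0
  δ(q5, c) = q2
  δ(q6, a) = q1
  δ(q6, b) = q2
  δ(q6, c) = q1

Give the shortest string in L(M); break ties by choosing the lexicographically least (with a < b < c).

A breadth-first search from q0 reaches an accepting state first via the path q0 → q4 → q6 → q1 → q3 on input cbab.
No string of length < 4 is accepted (BFS exhausts all shorter strings without reaching an accepting state), and cbab is the lexicographically least accepting string of length 4.

cbab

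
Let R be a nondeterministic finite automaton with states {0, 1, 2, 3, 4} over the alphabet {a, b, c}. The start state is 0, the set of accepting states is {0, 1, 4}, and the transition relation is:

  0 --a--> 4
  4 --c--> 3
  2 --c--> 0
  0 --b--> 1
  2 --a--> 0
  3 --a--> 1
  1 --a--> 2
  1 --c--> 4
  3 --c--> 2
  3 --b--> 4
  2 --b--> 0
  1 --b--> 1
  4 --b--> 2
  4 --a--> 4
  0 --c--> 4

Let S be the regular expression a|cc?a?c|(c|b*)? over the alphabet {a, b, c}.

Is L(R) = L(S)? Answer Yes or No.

The string aa is accepted by R but rejected by S.
So L(R) ≠ L(S).

No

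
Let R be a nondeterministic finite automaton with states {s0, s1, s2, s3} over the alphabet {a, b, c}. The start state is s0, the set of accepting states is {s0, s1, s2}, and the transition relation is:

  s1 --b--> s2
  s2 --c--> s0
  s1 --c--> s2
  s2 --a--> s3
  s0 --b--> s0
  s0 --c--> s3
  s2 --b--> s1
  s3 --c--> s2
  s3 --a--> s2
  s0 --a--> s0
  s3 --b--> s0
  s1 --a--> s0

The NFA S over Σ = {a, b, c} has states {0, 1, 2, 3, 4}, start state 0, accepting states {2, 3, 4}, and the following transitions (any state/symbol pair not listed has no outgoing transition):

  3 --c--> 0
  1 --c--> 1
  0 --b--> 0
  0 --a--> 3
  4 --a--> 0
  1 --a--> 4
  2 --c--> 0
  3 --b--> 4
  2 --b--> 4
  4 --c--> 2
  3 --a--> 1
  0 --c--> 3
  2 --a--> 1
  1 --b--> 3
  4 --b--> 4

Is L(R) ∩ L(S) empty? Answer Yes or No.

The string a is accepted by both R and S.
Hence L(R) ∩ L(S) ≠ ∅.

No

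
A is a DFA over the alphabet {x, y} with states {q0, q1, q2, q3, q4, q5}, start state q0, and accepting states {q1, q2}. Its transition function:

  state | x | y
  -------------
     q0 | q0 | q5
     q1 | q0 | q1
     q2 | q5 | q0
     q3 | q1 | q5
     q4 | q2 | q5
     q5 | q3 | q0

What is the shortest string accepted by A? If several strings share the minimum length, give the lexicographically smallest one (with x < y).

A breadth-first search from q0 reaches an accepting state first via the path q0 → q5 → q3 → q1 on input yxx.
No string of length < 3 is accepted (BFS exhausts all shorter strings without reaching an accepting state), and yxx is the lexicographically least accepting string of length 3.

yxx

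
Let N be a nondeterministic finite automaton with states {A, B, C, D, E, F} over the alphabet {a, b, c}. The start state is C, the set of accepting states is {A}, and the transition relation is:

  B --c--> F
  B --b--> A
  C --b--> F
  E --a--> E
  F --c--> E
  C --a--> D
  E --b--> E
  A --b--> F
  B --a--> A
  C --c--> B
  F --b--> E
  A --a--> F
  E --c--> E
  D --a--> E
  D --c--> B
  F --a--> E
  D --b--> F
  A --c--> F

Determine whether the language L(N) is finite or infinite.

finite

The useful states (reachable from C and able to reach an accepting state) are {A, B, C, D}.
Restricted to these states the transition graph has no cycle, so every accepting path has bounded length and L is finite.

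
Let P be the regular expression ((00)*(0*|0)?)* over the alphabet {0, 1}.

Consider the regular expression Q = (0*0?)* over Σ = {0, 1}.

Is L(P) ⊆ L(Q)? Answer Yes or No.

Converting the expression P to a DFA (subset construction, then merging equivalent states) gives the minimal DFA with states {p0, p1}, start state p0, accepting states {p0} and transitions p0: 0→p0, 1→p1; p1: 0→p1, 1→p1.
Converting the expression Q to a DFA (subset construction, then merging equivalent states) gives the minimal DFA with states {q0, q1}, start state q0, accepting states {q0} and transitions q0: 0→q0, 1→q1; q1: 0→q1, 1→q1.
Exploring the product automaton P × Q from the start pair (p0, q0), following both machines on each input symbol, reaches 2 state pairs: (p0, q0), (p1, q1).
P accepts in {p0} and Q accepts in {q0}. The reachable pairs whose P-component is accepting are (p0, q0); in each of them the Q-component is accepting too, so the product for L(P) \ L(Q) (P-component accepting, Q-component rejecting) has no reachable accepting pair and the difference is empty.
Hence every string in L(P) is also in L(Q).

Yes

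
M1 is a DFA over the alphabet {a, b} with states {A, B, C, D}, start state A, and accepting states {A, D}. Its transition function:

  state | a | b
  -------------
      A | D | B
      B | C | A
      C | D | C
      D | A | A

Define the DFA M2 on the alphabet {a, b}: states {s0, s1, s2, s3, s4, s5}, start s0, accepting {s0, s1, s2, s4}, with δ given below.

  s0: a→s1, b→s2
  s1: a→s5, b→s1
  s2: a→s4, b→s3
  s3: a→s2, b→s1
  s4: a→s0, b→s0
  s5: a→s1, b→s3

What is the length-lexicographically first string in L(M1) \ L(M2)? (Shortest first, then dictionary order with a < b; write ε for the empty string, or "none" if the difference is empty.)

aa

The string aa is accepted by M1 but not by M2.
No shorter string lies in the difference, and aa is the lexicographically first length-2 string in L(M1) \ L(M2).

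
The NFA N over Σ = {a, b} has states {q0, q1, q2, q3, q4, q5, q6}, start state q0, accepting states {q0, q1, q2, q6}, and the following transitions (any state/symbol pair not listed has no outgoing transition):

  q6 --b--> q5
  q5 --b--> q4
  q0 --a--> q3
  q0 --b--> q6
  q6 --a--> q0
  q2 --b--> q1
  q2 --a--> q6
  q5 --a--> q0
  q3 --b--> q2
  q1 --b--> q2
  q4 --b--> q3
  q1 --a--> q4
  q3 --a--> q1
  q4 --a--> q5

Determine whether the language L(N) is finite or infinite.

infinite

State q1 is reachable from the start and can reach an accepting state, and it lies on the cycle q1 → q2 → q1.
Traversing that cycle any number of times yields accepted strings of unbounded length, so the language is infinite.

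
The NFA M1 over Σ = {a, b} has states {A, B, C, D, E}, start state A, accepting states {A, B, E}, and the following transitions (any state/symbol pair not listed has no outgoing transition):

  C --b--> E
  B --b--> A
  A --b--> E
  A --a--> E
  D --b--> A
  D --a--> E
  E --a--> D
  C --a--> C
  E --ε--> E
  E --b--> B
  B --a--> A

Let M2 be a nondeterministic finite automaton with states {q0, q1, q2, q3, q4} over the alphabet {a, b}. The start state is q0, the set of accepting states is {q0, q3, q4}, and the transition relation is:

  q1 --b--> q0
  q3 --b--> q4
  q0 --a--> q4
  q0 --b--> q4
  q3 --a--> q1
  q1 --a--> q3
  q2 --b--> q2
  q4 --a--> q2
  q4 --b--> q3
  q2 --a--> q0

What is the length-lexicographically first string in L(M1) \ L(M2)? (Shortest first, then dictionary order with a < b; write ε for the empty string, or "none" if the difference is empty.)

aab

The string aab is accepted by M1 but not by M2.
No shorter string lies in the difference, and aab is the lexicographically first length-3 string in L(M1) \ L(M2).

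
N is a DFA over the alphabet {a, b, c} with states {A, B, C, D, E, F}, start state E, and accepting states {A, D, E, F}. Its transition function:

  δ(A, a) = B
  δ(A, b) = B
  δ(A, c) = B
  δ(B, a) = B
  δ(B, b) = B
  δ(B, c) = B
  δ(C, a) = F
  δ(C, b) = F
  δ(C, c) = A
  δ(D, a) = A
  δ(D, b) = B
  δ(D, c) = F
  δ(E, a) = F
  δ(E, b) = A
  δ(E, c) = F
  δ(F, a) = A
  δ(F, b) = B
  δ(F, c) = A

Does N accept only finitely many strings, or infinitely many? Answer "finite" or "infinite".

The useful states (reachable from E and able to reach an accepting state) are {A, E, F}.
Restricted to these states the transition graph has no cycle, so every accepting path has bounded length and L is finite.

finite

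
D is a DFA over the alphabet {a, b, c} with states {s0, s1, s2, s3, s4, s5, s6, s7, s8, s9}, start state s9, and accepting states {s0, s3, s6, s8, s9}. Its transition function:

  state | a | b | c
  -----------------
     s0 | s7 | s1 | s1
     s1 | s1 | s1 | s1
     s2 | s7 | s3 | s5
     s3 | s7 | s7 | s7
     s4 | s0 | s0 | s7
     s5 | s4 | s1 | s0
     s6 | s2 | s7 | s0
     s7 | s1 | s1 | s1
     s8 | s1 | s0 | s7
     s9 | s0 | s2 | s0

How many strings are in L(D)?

7

The useful subgraph on states {s0, s2, s3, s4, s5, s9} is acyclic, so L(D) is finite; the longest accepting path visits 5 useful states, giving maximum string length 4.
Counting accepting paths from s9 by length: 1 of length 0, 2 of length 1, 1 of length 2, 1 of length 3, 2 of length 4. Total 7.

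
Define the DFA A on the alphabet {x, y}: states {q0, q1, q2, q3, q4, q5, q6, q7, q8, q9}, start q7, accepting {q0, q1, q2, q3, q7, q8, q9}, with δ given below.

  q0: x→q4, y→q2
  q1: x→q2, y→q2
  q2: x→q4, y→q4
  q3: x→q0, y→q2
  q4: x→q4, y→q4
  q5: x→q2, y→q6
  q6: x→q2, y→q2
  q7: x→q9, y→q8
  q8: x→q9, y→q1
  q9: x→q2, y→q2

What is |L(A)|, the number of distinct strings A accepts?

11

The useful subgraph on states {q1, q2, q7, q8, q9} is acyclic, so L(A) is finite; the longest accepting path visits 4 useful states, giving maximum string length 3.
Counting accepting paths from q7 by length: 1 of length 0, 2 of length 1, 4 of length 2, 4 of length 3. Total 11.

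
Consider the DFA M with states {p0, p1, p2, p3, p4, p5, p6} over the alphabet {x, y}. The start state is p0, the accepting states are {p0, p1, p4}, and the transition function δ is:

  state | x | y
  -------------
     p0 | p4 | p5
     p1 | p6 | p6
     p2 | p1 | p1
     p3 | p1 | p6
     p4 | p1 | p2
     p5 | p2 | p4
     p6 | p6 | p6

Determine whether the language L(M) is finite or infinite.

The useful states (reachable from p0 and able to reach an accepting state) are {p0, p1, p2, p4, p5}.
Restricted to these states the transition graph has no cycle, so every accepting path has bounded length and L is finite.

finite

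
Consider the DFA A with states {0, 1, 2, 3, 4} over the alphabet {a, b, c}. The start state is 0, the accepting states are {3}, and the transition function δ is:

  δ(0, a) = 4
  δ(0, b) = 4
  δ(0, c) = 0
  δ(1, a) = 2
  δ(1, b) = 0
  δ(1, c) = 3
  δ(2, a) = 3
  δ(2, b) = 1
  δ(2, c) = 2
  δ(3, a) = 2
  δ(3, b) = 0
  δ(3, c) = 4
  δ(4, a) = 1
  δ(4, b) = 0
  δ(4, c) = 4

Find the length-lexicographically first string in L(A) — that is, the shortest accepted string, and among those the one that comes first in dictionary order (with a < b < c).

A breadth-first search from 0 reaches an accepting state first via the path 0 → 4 → 1 → 3 on input aac.
No string of length < 3 is accepted (BFS exhausts all shorter strings without reaching an accepting state), and aac is the lexicographically least accepting string of length 3.

aac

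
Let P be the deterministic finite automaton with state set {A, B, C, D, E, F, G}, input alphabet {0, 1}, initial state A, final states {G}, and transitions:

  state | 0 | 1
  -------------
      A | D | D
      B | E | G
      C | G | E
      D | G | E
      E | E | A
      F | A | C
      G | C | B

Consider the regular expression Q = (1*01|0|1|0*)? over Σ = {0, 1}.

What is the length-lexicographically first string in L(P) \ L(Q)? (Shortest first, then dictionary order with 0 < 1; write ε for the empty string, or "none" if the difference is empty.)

The string 10 is accepted by P but not by Q.
No shorter string lies in the difference, and 10 is the lexicographically first length-2 string in L(P) \ L(Q).

10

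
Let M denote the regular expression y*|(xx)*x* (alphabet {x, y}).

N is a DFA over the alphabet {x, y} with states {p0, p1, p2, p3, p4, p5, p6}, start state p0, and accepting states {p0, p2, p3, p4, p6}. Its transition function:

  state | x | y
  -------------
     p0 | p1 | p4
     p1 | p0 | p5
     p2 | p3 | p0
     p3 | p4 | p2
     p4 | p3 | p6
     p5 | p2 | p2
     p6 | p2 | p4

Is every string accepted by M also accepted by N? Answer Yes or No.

No

The string x is in L(M) but not in L(N).
So L(M) ⊄ L(N).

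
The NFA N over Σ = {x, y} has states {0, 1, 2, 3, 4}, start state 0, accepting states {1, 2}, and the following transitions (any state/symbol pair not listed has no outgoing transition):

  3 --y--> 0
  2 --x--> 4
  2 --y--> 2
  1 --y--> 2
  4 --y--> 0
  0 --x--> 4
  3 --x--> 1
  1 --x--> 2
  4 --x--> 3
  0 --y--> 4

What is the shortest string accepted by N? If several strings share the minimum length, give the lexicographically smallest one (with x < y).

xxx

A breadth-first search from 0 reaches an accepting state first via the path 0 → 4 → 3 → 1 on input xxx.
No string of length < 3 is accepted (BFS exhausts all shorter strings without reaching an accepting state), and xxx is the lexicographically least accepting string of length 3.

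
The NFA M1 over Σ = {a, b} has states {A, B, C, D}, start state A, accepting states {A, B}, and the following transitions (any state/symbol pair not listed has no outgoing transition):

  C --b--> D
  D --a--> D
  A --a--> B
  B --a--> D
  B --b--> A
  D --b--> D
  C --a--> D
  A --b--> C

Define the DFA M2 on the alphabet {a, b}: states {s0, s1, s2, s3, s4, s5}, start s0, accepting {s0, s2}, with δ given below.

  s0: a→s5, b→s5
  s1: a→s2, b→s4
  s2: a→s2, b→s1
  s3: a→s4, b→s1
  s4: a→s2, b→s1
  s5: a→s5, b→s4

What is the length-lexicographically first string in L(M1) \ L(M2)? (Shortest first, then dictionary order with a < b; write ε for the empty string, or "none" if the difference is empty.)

The string a is accepted by M1 but not by M2.
No shorter string lies in the difference, and a is the lexicographically first length-1 string in L(M1) \ L(M2).

a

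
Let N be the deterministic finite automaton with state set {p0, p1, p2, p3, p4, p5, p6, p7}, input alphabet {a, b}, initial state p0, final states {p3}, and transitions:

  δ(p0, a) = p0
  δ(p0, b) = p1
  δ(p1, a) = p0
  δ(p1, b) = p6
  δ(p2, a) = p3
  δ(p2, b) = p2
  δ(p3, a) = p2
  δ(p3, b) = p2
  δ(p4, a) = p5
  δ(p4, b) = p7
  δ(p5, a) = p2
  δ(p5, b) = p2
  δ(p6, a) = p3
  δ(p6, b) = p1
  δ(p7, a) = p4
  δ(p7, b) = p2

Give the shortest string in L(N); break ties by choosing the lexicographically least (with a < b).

bba

A breadth-first search from p0 reaches an accepting state first via the path p0 → p1 → p6 → p3 on input bba.
No string of length < 3 is accepted (BFS exhausts all shorter strings without reaching an accepting state), and bba is the lexicographically least accepting string of length 3.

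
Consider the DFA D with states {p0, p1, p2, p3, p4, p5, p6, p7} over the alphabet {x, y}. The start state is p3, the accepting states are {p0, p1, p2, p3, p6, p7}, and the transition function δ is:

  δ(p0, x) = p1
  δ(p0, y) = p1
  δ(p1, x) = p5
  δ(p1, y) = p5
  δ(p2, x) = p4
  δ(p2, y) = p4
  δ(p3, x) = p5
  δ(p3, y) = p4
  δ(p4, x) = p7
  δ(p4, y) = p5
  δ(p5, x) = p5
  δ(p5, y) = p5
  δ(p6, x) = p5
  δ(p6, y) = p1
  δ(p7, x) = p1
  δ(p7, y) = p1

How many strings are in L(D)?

The useful subgraph on states {p1, p3, p4, p7} is acyclic, so L(D) is finite; the longest accepting path visits 4 useful states, giving maximum string length 3.
Counting accepting paths from p3 by length: 1 of length 0, 1 of length 2, 2 of length 3. Total 4.

4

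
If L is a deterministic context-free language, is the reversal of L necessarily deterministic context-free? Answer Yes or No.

L = {c bⁿaⁿ : n≥0} ∪ {d b²ⁿaⁿ : n≥0} is a DCFL: the first symbol tells a deterministic PDA whether to pop one or two b's per a. Its reversal Lᴿ = {aⁿbⁿ c : n≥0} ∪ {aⁿb²ⁿ d : n≥0} is not. DCFLs are closed under right quotient by regular languages, and Lᴿ/{c, d} = {aⁿbⁿ : n≥0} ∪ {aⁿb²ⁿ : n≥0} — the standard context-free language accepted by no deterministic PDA (intuitively the machine would have to commit to a b-to-a ratio before the distinguishing marker arrives; formally, a DPDA for it would have a single run on aⁿb²ⁿ, accepting after the prefix aⁿbⁿ and accepting again after n more b's; an ordinary PDA that simulates it on a's and b's and, at any moment when it is accepting, may switch to reading only a fresh letter e while feeding each e to the simulation as a b, would accept aⁱbʲeᵏ (k≥1) exactly when both aⁱbʲ and aⁱbʲ⁺ᵏ are in the language, i.e. its language intersected with the regular set a*b*e⁺ would be exactly {aⁿbⁿeⁿ : n≥1} — impossible, since context-free languages are closed under intersection with regular sets and {aⁿbⁿeⁿ} is not context-free). So Lᴿ cannot be a DCFL.

No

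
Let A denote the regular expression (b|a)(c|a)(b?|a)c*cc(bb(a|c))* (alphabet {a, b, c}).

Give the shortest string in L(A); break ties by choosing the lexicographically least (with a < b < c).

aacc

By inspection of the expression, no string of length less than 4 matches, and aacc is the lexicographically first match of length 4.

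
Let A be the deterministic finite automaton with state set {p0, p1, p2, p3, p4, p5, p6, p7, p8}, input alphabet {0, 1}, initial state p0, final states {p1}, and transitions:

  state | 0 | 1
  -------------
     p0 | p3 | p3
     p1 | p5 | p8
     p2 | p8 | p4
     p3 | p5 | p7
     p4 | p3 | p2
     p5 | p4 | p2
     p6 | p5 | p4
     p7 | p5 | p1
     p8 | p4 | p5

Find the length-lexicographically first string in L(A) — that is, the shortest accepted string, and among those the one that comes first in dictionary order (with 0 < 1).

A breadth-first search from p0 reaches an accepting state first via the path p0 → p3 → p7 → p1 on input 011.
No string of length < 3 is accepted (BFS exhausts all shorter strings without reaching an accepting state), and 011 is the lexicographically least accepting string of length 3.

011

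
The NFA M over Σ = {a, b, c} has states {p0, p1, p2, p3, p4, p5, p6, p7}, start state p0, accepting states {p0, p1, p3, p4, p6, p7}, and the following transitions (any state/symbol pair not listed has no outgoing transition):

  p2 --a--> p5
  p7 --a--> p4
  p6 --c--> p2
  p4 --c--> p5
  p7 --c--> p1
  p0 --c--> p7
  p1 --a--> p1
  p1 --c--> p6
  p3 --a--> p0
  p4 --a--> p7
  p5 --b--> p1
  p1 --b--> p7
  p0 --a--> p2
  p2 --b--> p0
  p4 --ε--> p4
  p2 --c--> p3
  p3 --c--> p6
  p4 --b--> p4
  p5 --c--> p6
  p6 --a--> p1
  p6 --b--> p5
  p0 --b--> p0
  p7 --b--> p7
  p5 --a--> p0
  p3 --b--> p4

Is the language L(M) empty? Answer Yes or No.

No

The empty string ε is accepted: the run p0 ends in the accepting state p0.
Since at least one string is accepted, L(M) is not empty.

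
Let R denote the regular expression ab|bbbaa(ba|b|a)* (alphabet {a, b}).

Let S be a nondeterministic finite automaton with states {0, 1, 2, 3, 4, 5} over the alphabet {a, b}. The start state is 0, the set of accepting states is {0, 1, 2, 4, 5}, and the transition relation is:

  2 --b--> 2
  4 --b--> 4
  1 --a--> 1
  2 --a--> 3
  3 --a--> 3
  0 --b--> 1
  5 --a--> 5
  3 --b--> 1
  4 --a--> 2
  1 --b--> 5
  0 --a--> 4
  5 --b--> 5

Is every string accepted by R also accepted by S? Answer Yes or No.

Converting the expression R to a DFA (subset construction, then merging equivalent states) gives the minimal DFA with states {r0, r1, r2, r3, r4, r5, r6, r7, r8}, start state r0, accepting states {r4, r8} and transitions r0: a→r1, b→r2; r1: a→r3, b→r4; r2: a→r3, b→r5; r3: a→r3, b→r3; r4: a→r3, b→r3; r5: a→r3, b→r6; r6: a→r7, b→r3; r7: a→r8, b→r3; r8: a→r8, b→r8.
Exploring the product automaton R × S from the start pair (r0, 0), following both machines on each input symbol, reaches 13 state pairs: (r0, 0), (r1, 4), (r2, 1), (r3, 2), (r4, 4), (r3, 1), (r5, 5), (r3, 3), (r3, 4), (r3, 5), (r6, 5), (r7, 5), (r8, 5).
R accepts in {r4, r8} and S accepts in {0, 1, 2, 4, 5}. The reachable pairs whose R-component is accepting are (r4, 4), (r8, 5); in each of them the S-component is accepting too, so the product for L(R) \ L(S) (R-component accepting, S-component rejecting) has no reachable accepting pair and the difference is empty.
Hence every string in L(R) is also in L(S).

Yes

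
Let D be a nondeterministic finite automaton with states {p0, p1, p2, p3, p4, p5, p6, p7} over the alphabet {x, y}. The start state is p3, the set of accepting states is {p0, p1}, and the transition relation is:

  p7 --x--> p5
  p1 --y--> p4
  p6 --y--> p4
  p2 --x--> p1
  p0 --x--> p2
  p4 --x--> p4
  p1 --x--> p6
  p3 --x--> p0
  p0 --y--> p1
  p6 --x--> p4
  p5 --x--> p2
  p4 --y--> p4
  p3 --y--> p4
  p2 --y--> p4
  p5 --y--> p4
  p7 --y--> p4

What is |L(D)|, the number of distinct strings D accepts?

3

The useful subgraph on states {p0, p1, p2, p3} is acyclic, so L(D) is finite; the longest accepting path visits 4 useful states, giving maximum string length 3.
Counting accepting paths from p3 by length: 1 of length 1, 1 of length 2, 1 of length 3. Total 3.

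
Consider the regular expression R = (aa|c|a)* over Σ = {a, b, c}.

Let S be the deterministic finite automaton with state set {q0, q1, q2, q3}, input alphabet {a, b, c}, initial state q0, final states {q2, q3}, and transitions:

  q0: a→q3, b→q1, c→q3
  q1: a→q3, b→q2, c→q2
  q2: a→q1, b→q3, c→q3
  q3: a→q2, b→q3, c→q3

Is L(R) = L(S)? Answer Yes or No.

The empty string ε is accepted by R but rejected by S.
So L(R) ≠ L(S).

No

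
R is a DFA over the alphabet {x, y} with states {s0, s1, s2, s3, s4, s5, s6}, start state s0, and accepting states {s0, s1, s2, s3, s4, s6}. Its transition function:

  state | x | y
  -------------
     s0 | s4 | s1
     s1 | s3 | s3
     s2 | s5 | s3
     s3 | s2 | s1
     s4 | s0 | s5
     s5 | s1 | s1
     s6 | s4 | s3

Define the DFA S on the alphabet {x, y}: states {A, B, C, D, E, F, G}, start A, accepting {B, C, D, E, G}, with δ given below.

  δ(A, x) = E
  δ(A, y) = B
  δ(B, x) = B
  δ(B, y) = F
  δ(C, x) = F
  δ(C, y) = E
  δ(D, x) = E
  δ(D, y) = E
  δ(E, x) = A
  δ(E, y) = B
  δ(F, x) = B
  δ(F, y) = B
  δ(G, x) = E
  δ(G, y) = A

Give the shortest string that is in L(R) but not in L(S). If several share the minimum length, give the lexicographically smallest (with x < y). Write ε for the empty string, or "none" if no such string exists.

The empty string ε is accepted by R but not by S.
Since ε is the unique shortest string, it is the required witness.

ε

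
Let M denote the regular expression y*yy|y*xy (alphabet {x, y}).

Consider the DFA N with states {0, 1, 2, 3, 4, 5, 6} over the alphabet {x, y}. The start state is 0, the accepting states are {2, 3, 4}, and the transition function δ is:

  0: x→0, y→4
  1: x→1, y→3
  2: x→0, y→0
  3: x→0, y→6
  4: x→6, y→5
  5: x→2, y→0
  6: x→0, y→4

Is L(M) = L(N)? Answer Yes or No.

No

The string yy is accepted by M but rejected by N.
So L(M) ≠ L(N).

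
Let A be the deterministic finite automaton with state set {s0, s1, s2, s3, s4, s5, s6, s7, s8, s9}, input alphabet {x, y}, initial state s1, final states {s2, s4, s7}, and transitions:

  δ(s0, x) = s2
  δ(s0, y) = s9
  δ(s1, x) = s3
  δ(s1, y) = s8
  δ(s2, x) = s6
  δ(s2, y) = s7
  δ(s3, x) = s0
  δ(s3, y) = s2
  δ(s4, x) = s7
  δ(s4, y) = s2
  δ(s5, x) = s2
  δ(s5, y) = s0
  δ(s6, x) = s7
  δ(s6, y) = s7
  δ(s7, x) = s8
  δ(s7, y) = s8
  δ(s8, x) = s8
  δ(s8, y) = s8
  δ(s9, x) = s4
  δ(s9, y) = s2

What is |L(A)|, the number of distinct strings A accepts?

18

The useful subgraph on states {s0, s1, s2, s3, s4, s6, s7, s9} is acyclic, so L(A) is finite; the longest accepting path visits 8 useful states, giving maximum string length 7.
Counting accepting paths from s1 by length: 1 of length 2, 2 of length 3, 5 of length 4, 5 of length 5, 3 of length 6, 2 of length 7. Total 18.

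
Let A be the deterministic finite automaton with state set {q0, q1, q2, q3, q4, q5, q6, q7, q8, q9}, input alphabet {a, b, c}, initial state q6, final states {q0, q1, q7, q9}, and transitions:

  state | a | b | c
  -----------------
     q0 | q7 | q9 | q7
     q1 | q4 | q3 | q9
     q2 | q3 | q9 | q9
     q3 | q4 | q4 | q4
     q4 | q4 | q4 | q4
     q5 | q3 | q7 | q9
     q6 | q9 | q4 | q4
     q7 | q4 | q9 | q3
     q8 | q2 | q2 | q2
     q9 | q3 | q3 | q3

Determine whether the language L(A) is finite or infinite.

The useful states (reachable from q6 and able to reach an accepting state) are {q6, q9}.
Restricted to these states the transition graph has no cycle, so every accepting path has bounded length and L is finite.

finite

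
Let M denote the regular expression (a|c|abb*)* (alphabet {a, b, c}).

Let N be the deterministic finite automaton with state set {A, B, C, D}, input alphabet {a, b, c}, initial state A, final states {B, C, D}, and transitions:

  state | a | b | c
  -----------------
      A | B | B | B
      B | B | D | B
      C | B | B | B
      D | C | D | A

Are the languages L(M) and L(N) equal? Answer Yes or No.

The empty string ε is accepted by M but rejected by N.
So L(M) ≠ L(N).

No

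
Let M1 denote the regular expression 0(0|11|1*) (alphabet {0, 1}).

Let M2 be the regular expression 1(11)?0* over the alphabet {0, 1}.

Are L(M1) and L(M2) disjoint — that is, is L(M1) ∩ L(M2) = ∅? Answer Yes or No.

Converting the expression M1 to a DFA (subset construction, then merging equivalent states) gives the minimal DFA with states {r0, r1, r2, r3, r4}, start state r0, accepting states {r1, r3, r4} and transitions r0: 0→r1, 1→r2; r1: 0→r3, 1→r4; r2: 0→r2, 1→r2; r3: 0→r2, 1→r2; r4: 0→r2, 1→r4.
Converting the expression M2 to a DFA (subset construction, then merging equivalent states) gives the minimal DFA with states {t0, t1, t2, t3, t4}, start state t0, accepting states {t2, t3} and transitions t0: 0→t1, 1→t2; t1: 0→t1, 1→t1; t2: 0→t3, 1→t4; t3: 0→t3, 1→t1; t4: 0→t1, 1→t3.
Exploring the product automaton M1 × M2 from the start pair (r0, t0), following both machines on each input symbol, reaches 8 state pairs: (r0, t0), (r1, t1), (r2, t2), (r3, t1), (r4, t1), (r2, t3), (r2, t4), (r2, t1).
M1 accepts in {r1, r3, r4} and M2 accepts in {t2, t3}; no reachable pair has both components accepting, so no string drives both machines to acceptance simultaneously and L(M1) ∩ L(M2) = ∅.
So no string is accepted by both, and the intersection is empty.

Yes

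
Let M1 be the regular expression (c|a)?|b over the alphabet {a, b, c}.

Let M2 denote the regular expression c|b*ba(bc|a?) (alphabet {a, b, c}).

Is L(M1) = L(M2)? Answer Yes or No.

No

The empty string ε is accepted by M1 but rejected by M2.
So L(M1) ≠ L(M2).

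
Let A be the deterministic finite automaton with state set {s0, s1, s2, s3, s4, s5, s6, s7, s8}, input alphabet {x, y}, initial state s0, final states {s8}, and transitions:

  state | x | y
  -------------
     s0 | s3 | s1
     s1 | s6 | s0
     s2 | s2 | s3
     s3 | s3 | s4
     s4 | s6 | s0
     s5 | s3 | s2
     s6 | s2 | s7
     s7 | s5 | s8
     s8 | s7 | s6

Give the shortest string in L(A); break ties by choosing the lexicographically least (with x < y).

yxyy

A breadth-first search from s0 reaches an accepting state first via the path s0 → s1 → s6 → s7 → s8 on input yxyy.
No string of length < 4 is accepted (BFS exhausts all shorter strings without reaching an accepting state), and yxyy is the lexicographically least accepting string of length 4.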